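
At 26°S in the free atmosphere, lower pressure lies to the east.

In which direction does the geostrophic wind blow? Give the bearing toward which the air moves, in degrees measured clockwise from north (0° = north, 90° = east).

000°

The pressure-gradient force points toward the east (bearing 090°).
Geostrophic balance: in the Southern Hemisphere the Coriolis force deflects motion to the left, so the geostrophic wind blows 90° to the left of the pressure-gradient force (low pressure on the right).
Rotating 090° by 90° counterclockwise gives 000° — the wind blows toward the north.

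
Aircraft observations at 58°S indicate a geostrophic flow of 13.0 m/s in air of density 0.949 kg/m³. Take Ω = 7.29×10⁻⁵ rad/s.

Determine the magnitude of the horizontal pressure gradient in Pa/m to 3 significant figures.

1.53×10⁻³ Pa/m

Coriolis parameter at 58°S:
f = 2Ω sin φ = 2 × 7.29×10⁻⁵ × sin 58° = 1.24×10⁻⁴ s⁻¹
Geostrophic balance rearranged: |∂P/∂n| = f ρ V_g
|∂P/∂n| = 1.24×10⁻⁴ × 0.949 × 13.0 = 1.53×10⁻³ Pa/m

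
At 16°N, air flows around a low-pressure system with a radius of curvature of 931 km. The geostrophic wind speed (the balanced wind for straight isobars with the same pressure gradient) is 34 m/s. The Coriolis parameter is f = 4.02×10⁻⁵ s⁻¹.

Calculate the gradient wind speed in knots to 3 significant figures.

Around a low, centrifugal force acts outward with Coriolis, so pressure-gradient force balances both:
(1/ρ)|∂P/∂n| = fV + V²/R  →  V² + fR·V − fR·V_g = 0
With fR = 4.02×10⁻⁵ × 931×10³ m = 37.4 m/s:
V = [−fR + √((fR)² + 4 fR V_g)]/2 = [−37.4 + √(37.4² + 4×37.4×34)]/2 = 21.6 m/s
Subgeostrophic (V < V_g = 34 m/s), as expected around a low.
Converting: 21.6 m/s × 1.944 = 41.9 knots

41.9 knots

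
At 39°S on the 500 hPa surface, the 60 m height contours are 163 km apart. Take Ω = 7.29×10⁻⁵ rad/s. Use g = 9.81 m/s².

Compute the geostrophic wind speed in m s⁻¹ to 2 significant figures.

Coriolis parameter at 39°S:
f = 2Ω sin φ = 2 × 7.29×10⁻⁵ × sin 39° = 9.18×10⁻⁵ s⁻¹
Height gradient: |∂Z/∂n| = 60 m / 163000 m = 3.68×10⁻⁴
On a pressure surface, geostrophic balance gives V_g = (g/f)|∂Z/∂n|:
V_g = 9.81 × 3.68×10⁻⁴ / 9.18×10⁻⁵ = 39.4 m/s

39 m s⁻¹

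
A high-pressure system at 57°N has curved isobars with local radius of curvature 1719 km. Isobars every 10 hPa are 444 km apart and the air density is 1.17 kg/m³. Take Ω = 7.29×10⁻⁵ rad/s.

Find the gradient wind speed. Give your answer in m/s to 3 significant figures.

Coriolis parameter at 57°N:
f = 2Ω sin φ = 2 × 7.29×10⁻⁵ × sin 57° = 1.22×10⁻⁴ s⁻¹
Pressure gradient: |∂P/∂n| = 1000 Pa / 444000 m = 2.25×10⁻³ Pa/m
Geostrophic speed: V_g = |∂P/∂n|/(fρ) = 2.25×10⁻³/(1.22×10⁻⁴ × 1.17) = 15.7 m/s
Around a high, pressure-gradient force acts outward with centrifugal, so Coriolis balances both:
fV = (1/ρ)|∂P/∂n| + V²/R  →  V² − fR·V + fR·V_g = 0
With fR = 1.22×10⁻⁴ × 1719×10³ m = 210 m/s:
V = [fR − √((fR)² − 4 fR V_g)]/2 = [210 − √(210² − 4×210×15.7)]/2 = 17.1 m/s
Supergeostrophic (V > V_g = 15.7 m/s), as expected around a high.

17.1 m/s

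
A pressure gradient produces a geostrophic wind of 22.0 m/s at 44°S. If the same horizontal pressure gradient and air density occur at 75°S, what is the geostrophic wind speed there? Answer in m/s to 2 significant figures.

With the same pressure gradient and density, V_g ∝ 1/f ∝ 1/sin φ.
V₂ = V₁ · sin φ₁ / sin φ₂ = 22.0 × sin 44° / sin 75°
V₂ = 22.0 × 0.6947/0.9659 = 16 m/s

16 m/s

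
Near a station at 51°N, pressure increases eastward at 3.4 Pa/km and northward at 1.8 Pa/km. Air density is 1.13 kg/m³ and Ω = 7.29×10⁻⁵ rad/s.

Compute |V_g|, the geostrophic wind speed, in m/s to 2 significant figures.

30 m/s

Coriolis parameter at 51°N:
f = 2Ω sin φ = 2 × 7.29×10⁻⁵ × sin 51° = 1.13×10⁻⁴ s⁻¹
Component geostrophic relations (x east, y north):
u_g = −(1/(fρ)) ∂P/∂y,  v_g = (1/(fρ)) ∂P/∂x
u_g = −(1.8×10⁻³)/(1.13×10⁻⁴ × 1.13) = −14.1 m/s;  v_g = (3.4×10⁻³)/(1.13×10⁻⁴ × 1.13) = 26.6 m/s
|V_g| = √(u_g² + v_g²) = 30.0 m/s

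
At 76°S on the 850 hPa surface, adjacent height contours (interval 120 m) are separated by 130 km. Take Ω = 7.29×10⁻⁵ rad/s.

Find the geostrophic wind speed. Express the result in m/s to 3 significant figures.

64.0 m/s

Coriolis parameter at 76°S:
f = 2Ω sin φ = 2 × 7.29×10⁻⁵ × sin 76° = 1.41×10⁻⁴ s⁻¹
Height gradient: |∂Z/∂n| = 120 m / 130000 m = 9.23×10⁻⁴
On a pressure surface, geostrophic balance gives V_g = (g/f)|∂Z/∂n|:
V_g = 9.81 × 9.23×10⁻⁴ / 1.41×10⁻⁴ = 64.0 m/s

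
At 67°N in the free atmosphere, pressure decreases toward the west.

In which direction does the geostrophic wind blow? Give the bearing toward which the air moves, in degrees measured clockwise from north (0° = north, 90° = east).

The pressure-gradient force points toward the west (bearing 270°).
Geostrophic balance: in the Northern Hemisphere the Coriolis force deflects motion to the right, so the geostrophic wind blows 90° to the right of the pressure-gradient force (low pressure on the left).
Rotating 270° by 90° clockwise gives 000° — the wind blows toward the north.

000°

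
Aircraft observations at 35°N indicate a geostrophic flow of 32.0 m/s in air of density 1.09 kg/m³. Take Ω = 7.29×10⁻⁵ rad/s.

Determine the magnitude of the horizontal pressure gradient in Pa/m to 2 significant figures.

Coriolis parameter at 35°N:
f = 2Ω sin φ = 2 × 7.29×10⁻⁵ × sin 35° = 8.36×10⁻⁵ s⁻¹
Geostrophic balance rearranged: |∂P/∂n| = f ρ V_g
|∂P/∂n| = 8.36×10⁻⁵ × 1.09 × 32.0 = 2.92×10⁻³ Pa/m

2.9×10⁻³ Pa/m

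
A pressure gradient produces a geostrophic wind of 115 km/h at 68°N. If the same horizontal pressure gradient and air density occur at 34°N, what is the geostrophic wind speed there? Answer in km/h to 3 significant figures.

With the same pressure gradient and density, V_g ∝ 1/f ∝ 1/sin φ.
V₂ = V₁ · sin φ₁ / sin φ₂ = 115 × sin 68° / sin 34°
V₂ = 115 × 0.9272/0.5592 = 191 km/h

191 km/h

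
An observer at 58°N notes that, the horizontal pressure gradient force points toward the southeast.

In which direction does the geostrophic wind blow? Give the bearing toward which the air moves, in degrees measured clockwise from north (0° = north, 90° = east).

The pressure-gradient force points toward the southeast (bearing 135°).
Geostrophic balance: in the Northern Hemisphere the Coriolis force deflects motion to the right, so the geostrophic wind blows 90° to the right of the pressure-gradient force (low pressure on the left).
Rotating 135° by 90° clockwise gives 225° — the wind blows toward the southwest.

225°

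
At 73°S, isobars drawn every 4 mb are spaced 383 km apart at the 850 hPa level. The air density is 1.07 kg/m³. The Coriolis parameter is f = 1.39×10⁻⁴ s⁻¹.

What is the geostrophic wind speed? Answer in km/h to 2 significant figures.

25 km/h

Pressure gradient: |∂P/∂n| = 400 Pa / 383000 m = 1.04×10⁻³ Pa/m
Geostrophic balance (pressure-gradient force = Coriolis force):
V_g = (1/(fρ)) |∂P/∂n| = 1.04×10⁻³ / (1.39×10⁻⁴ × 1.07) = 7.02 m/s
Converting: 7.02 m/s × 3.6 = 25 km/h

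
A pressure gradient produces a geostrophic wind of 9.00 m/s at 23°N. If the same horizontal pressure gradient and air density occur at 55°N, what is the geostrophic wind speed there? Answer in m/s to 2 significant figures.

4.3 m/s

With the same pressure gradient and density, V_g ∝ 1/f ∝ 1/sin φ.
V₂ = V₁ · sin φ₁ / sin φ₂ = 9.00 × sin 23° / sin 55°
V₂ = 9.00 × 0.3907/0.8192 = 4.3 m/s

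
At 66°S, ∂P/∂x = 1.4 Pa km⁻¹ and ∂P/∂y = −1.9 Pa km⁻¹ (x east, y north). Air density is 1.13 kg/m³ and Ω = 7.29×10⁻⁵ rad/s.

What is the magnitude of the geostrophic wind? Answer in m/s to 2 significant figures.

Coriolis parameter at 66°S:
f = 2Ω sin φ = 2 × 7.29×10⁻⁵ × sin 66° = 1.33×10⁻⁴ s⁻¹
In the Southern Hemisphere f is negative: f = −1.33×10⁻⁴ s⁻¹.
Component geostrophic relations (x east, y north):
u_g = −(1/(fρ)) ∂P/∂y,  v_g = (1/(fρ)) ∂P/∂x
u_g = −(−1.9×10⁻³)/(−1.33×10⁻⁴ × 1.13) = −12.6 m/s;  v_g = (1.4×10⁻³)/(−1.33×10⁻⁴ × 1.13) = −9.30 m/s
|V_g| = √(u_g² + v_g²) = 15.7 m/s

16 m/s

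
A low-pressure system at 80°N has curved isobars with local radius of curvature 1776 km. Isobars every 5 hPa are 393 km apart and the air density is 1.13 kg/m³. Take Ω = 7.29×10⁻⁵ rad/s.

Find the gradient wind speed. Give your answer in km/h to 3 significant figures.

27.4 km/h

Coriolis parameter at 80°N:
f = 2Ω sin φ = 2 × 7.29×10⁻⁵ × sin 80° = 1.44×10⁻⁴ s⁻¹
Pressure gradient: |∂P/∂n| = 500 Pa / 393000 m = 1.27×10⁻³ Pa/m
Geostrophic speed: V_g = |∂P/∂n|/(fρ) = 1.27×10⁻³/(1.44×10⁻⁴ × 1.13) = 7.84 m/s
Around a low, centrifugal force acts outward with Coriolis, so pressure-gradient force balances both:
(1/ρ)|∂P/∂n| = fV + V²/R  →  V² + fR·V − fR·V_g = 0
With fR = 1.44×10⁻⁴ × 1776×10³ m = 255 m/s:
V = [−fR + √((fR)² + 4 fR V_g)]/2 = [−255 + √(255² + 4×255×7.84)]/2 = 7.61 m/s
Subgeostrophic (V < V_g = 7.84 m/s), as expected around a low.
Converting: 7.61 m/s × 3.6 = 27.4 km/h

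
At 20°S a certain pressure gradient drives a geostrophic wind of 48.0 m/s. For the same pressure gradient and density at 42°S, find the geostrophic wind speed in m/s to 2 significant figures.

With the same pressure gradient and density, V_g ∝ 1/f ∝ 1/sin φ.
V₂ = V₁ · sin φ₁ / sin φ₂ = 48.0 × sin 20° / sin 42°
V₂ = 48.0 × 0.3420/0.6691 = 25 m/s

25 m/s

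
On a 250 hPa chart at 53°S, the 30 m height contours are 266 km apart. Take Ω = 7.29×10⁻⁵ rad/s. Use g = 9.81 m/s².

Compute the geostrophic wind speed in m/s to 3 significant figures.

9.50 m/s

Coriolis parameter at 53°S:
f = 2Ω sin φ = 2 × 7.29×10⁻⁵ × sin 53° = 1.16×10⁻⁴ s⁻¹
Height gradient: |∂Z/∂n| = 30 m / 266000 m = 1.13×10⁻⁴
On a pressure surface, geostrophic balance gives V_g = (g/f)|∂Z/∂n|:
V_g = 9.81 × 1.13×10⁻⁴ / 1.16×10⁻⁴ = 9.50 m/s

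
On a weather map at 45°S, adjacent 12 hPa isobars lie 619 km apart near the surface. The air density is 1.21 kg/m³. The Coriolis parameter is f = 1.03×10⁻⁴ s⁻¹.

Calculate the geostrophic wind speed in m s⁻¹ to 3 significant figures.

Pressure gradient: |∂P/∂n| = 1200 Pa / 619000 m = 1.94×10⁻³ Pa/m
Geostrophic balance (pressure-gradient force = Coriolis force):
V_g = (1/(fρ)) |∂P/∂n| = 1.94×10⁻³ / (1.03×10⁻⁴ × 1.21) = 15.6 m/s

15.6 m s⁻¹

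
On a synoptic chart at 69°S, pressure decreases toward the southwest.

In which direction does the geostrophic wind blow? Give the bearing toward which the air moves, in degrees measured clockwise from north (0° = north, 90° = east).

The pressure-gradient force points toward the southwest (bearing 225°).
Geostrophic balance: in the Southern Hemisphere the Coriolis force deflects motion to the left, so the geostrophic wind blows 90° to the left of the pressure-gradient force (low pressure on the right).
Rotating 225° by 90° counterclockwise gives 135° — the wind blows toward the southeast.

135°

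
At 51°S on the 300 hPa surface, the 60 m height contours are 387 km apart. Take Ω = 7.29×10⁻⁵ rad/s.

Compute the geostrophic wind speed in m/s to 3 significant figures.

13.4 m/s

Coriolis parameter at 51°S:
f = 2Ω sin φ = 2 × 7.29×10⁻⁵ × sin 51° = 1.13×10⁻⁴ s⁻¹
Height gradient: |∂Z/∂n| = 60 m / 387000 m = 1.55×10⁻⁴
On a pressure surface, geostrophic balance gives V_g = (g/f)|∂Z/∂n|:
V_g = 9.81 × 1.55×10⁻⁴ / 1.13×10⁻⁴ = 13.4 m/s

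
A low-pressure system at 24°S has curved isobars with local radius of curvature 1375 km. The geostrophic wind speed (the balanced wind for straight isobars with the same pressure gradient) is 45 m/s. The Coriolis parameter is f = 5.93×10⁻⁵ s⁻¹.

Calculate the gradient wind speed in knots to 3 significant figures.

Around a low, centrifugal force acts outward with Coriolis, so pressure-gradient force balances both:
(1/ρ)|∂P/∂n| = fV + V²/R  →  V² + fR·V − fR·V_g = 0
With fR = 5.93×10⁻⁵ × 1375×10³ m = 81.5 m/s:
V = [−fR + √((fR)² + 4 fR V_g)]/2 = [−81.5 + √(81.5² + 4×81.5×45)]/2 = 32.2 m/s
Subgeostrophic (V < V_g = 45 m/s), as expected around a low.
Converting: 32.2 m/s × 1.944 = 62.7 knots

62.7 knots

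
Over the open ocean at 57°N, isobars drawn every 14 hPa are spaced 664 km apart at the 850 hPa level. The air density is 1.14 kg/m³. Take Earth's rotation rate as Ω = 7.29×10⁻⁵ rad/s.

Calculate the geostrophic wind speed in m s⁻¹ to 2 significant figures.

Coriolis parameter at 57°N:
f = 2Ω sin φ = 2 × 7.29×10⁻⁵ × sin 57° = 1.22×10⁻⁴ s⁻¹
Pressure gradient: |∂P/∂n| = 1400 Pa / 664000 m = 2.11×10⁻³ Pa/m
Geostrophic balance (pressure-gradient force = Coriolis force):
V_g = (1/(fρ)) |∂P/∂n| = 2.11×10⁻³ / (1.22×10⁻⁴ × 1.14) = 15.1 m/s

15 m s⁻¹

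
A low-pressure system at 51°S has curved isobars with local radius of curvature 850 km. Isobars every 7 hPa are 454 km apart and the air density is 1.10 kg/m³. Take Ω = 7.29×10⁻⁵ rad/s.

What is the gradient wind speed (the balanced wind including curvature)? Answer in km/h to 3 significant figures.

Coriolis parameter at 51°S:
f = 2Ω sin φ = 2 × 7.29×10⁻⁵ × sin 51° = 1.13×10⁻⁴ s⁻¹
Pressure gradient: |∂P/∂n| = 700 Pa / 454000 m = 1.54×10⁻³ Pa/m
Geostrophic speed: V_g = |∂P/∂n|/(fρ) = 1.54×10⁻³/(1.13×10⁻⁴ × 1.10) = 12.4 m/s
Around a low, centrifugal force acts outward with Coriolis, so pressure-gradient force balances both:
(1/ρ)|∂P/∂n| = fV + V²/R  →  V² + fR·V − fR·V_g = 0
With fR = 1.13×10⁻⁴ × 850×10³ m = 96.3 m/s:
V = [−fR + √((fR)² + 4 fR V_g)]/2 = [−96.3 + √(96.3² + 4×96.3×12.4)]/2 = 11.1 m/s
Subgeostrophic (V < V_g = 12.4 m/s), as expected around a low.
Converting: 11.1 m/s × 3.6 = 39.9 km/h

39.9 km/h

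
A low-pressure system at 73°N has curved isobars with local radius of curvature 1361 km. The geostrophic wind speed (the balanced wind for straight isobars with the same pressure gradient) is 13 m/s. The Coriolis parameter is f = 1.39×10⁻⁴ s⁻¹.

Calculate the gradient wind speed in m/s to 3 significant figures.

12.2 m/s

Around a low, centrifugal force acts outward with Coriolis, so pressure-gradient force balances both:
(1/ρ)|∂P/∂n| = fV + V²/R  →  V² + fR·V − fR·V_g = 0
With fR = 1.39×10⁻⁴ × 1361×10³ m = 189 m/s:
V = [−fR + √((fR)² + 4 fR V_g)]/2 = [−189 + √(189² + 4×189×13)]/2 = 12.2 m/s
Subgeostrophic (V < V_g = 13 m/s), as expected around a low.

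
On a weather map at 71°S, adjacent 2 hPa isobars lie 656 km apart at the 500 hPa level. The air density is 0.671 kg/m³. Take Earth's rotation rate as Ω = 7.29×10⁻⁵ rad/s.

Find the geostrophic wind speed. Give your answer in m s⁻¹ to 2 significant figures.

3.3 m s⁻¹

Coriolis parameter at 71°S:
f = 2Ω sin φ = 2 × 7.29×10⁻⁵ × sin 71° = 1.38×10⁻⁴ s⁻¹
Pressure gradient: |∂P/∂n| = 200 Pa / 656000 m = 3.05×10⁻⁴ Pa/m
Geostrophic balance (pressure-gradient force = Coriolis force):
V_g = (1/(fρ)) |∂P/∂n| = 3.05×10⁻⁴ / (1.38×10⁻⁴ × 0.671) = 3.30 m/s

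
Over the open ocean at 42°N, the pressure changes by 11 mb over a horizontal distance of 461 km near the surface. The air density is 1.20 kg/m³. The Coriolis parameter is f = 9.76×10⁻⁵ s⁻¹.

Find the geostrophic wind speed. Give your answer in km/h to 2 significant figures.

Pressure gradient: |∂P/∂n| = 1100 Pa / 461000 m = 2.39×10⁻³ Pa/m
Geostrophic balance (pressure-gradient force = Coriolis force):
V_g = (1/(fρ)) |∂P/∂n| = 2.39×10⁻³ / (9.76×10⁻⁵ × 1.20) = 20.4 m/s
Converting: 20.4 m/s × 3.6 = 73 km/h

73 km/h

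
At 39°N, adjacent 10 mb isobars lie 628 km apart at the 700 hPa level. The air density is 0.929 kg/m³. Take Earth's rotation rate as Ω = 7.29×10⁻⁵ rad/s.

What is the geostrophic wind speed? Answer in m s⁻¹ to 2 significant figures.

Coriolis parameter at 39°N:
f = 2Ω sin φ = 2 × 7.29×10⁻⁵ × sin 39° = 9.18×10⁻⁵ s⁻¹
Pressure gradient: |∂P/∂n| = 1000 Pa / 628000 m = 1.59×10⁻³ Pa/m
Geostrophic balance (pressure-gradient force = Coriolis force):
V_g = (1/(fρ)) |∂P/∂n| = 1.59×10⁻³ / (9.18×10⁻⁵ × 0.929) = 18.7 m/s

19 m s⁻¹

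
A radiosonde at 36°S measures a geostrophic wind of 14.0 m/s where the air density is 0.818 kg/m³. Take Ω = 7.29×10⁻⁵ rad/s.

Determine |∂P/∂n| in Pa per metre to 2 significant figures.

9.8×10⁻⁴ Pa/m

Coriolis parameter at 36°S:
f = 2Ω sin φ = 2 × 7.29×10⁻⁵ × sin 36° = 8.57×10⁻⁵ s⁻¹
Geostrophic balance rearranged: |∂P/∂n| = f ρ V_g
|∂P/∂n| = 8.57×10⁻⁵ × 0.818 × 14.0 = 9.81×10⁻⁴ Pa/m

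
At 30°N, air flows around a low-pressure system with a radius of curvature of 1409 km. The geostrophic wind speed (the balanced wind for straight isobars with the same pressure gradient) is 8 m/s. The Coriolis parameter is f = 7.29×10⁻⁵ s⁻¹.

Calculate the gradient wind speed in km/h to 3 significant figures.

26.9 km/h

Around a low, centrifugal force acts outward with Coriolis, so pressure-gradient force balances both:
(1/ρ)|∂P/∂n| = fV + V²/R  →  V² + fR·V − fR·V_g = 0
With fR = 7.29×10⁻⁵ × 1409×10³ m = 103 m/s:
V = [−fR + √((fR)² + 4 fR V_g)]/2 = [−103 + √(103² + 4×103×8)]/2 = 7.46 m/s
Subgeostrophic (V < V_g = 8 m/s), as expected around a low.
Converting: 7.46 m/s × 3.6 = 26.9 km/h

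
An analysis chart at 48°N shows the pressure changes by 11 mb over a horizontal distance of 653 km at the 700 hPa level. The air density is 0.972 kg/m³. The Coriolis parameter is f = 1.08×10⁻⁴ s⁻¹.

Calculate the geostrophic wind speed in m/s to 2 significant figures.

16 m/s

Pressure gradient: |∂P/∂n| = 1100 Pa / 653000 m = 1.68×10⁻³ Pa/m
Geostrophic balance (pressure-gradient force = Coriolis force):
V_g = (1/(fρ)) |∂P/∂n| = 1.68×10⁻³ / (1.08×10⁻⁴ × 0.972) = 16.0 m/s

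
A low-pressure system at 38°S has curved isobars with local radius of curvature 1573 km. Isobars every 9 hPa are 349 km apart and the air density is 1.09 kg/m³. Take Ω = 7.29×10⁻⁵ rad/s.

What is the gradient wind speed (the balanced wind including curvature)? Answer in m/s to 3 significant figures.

22.7 m/s

Coriolis parameter at 38°S:
f = 2Ω sin φ = 2 × 7.29×10⁻⁵ × sin 38° = 8.98×10⁻⁵ s⁻¹
Pressure gradient: |∂P/∂n| = 900 Pa / 349000 m = 2.58×10⁻³ Pa/m
Geostrophic speed: V_g = |∂P/∂n|/(fρ) = 2.58×10⁻³/(8.98×10⁻⁵ × 1.09) = 26.4 m/s
Around a low, centrifugal force acts outward with Coriolis, so pressure-gradient force balances both:
(1/ρ)|∂P/∂n| = fV + V²/R  →  V² + fR·V − fR·V_g = 0
With fR = 8.98×10⁻⁵ × 1573×10³ m = 141 m/s:
V = [−fR + √((fR)² + 4 fR V_g)]/2 = [−141 + √(141² + 4×141×26.4)]/2 = 22.7 m/s
Subgeostrophic (V < V_g = 26.4 m/s), as expected around a low.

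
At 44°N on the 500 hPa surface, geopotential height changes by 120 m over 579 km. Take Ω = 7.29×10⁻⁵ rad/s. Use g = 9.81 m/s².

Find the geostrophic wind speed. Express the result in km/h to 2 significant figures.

Coriolis parameter at 44°N:
f = 2Ω sin φ = 2 × 7.29×10⁻⁵ × sin 44° = 1.01×10⁻⁴ s⁻¹
Height gradient: |∂Z/∂n| = 120 m / 579000 m = 2.07×10⁻⁴
On a pressure surface, geostrophic balance gives V_g = (g/f)|∂Z/∂n|:
V_g = 9.81 × 2.07×10⁻⁴ / 1.01×10⁻⁴ = 20.1 m/s
Converting: 20.1 m/s × 3.6 = 72 km/h

72 km/h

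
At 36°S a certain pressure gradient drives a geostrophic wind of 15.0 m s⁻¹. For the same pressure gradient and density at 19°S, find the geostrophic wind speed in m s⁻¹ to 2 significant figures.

With the same pressure gradient and density, V_g ∝ 1/f ∝ 1/sin φ.
V₂ = V₁ · sin φ₁ / sin φ₂ = 15.0 × sin 36° / sin 19°
V₂ = 15.0 × 0.5878/0.3256 = 27 m s⁻¹

27 m s⁻¹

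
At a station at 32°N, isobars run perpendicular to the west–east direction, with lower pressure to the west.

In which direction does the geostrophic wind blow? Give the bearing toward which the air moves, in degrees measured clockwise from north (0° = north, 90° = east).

The pressure-gradient force points toward the west (bearing 270°).
Geostrophic balance: in the Northern Hemisphere the Coriolis force deflects motion to the right, so the geostrophic wind blows 90° to the right of the pressure-gradient force (low pressure on the left).
Rotating 270° by 90° clockwise gives 000° — the wind blows toward the north.

000°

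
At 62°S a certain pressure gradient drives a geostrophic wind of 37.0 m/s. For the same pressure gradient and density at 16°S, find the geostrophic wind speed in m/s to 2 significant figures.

With the same pressure gradient and density, V_g ∝ 1/f ∝ 1/sin φ.
V₂ = V₁ · sin φ₁ / sin φ₂ = 37.0 × sin 62° / sin 16°
V₂ = 37.0 × 0.8829/0.2756 = 120 m/s

120 m/s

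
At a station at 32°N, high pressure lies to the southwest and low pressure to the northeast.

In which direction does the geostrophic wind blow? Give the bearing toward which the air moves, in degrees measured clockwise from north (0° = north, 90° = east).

The pressure-gradient force points toward the northeast (bearing 045°).
Geostrophic balance: in the Northern Hemisphere the Coriolis force deflects motion to the right, so the geostrophic wind blows 90° to the right of the pressure-gradient force (low pressure on the left).
Rotating 045° by 90° clockwise gives 135° — the wind blows toward the southeast.

135°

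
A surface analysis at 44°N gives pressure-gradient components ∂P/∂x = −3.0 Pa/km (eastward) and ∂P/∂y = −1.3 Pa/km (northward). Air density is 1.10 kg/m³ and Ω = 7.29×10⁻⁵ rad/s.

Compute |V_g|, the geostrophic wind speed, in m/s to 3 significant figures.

29.3 m/s

Coriolis parameter at 44°N:
f = 2Ω sin φ = 2 × 7.29×10⁻⁵ × sin 44° = 1.01×10⁻⁴ s⁻¹
Component geostrophic relations (x east, y north):
u_g = −(1/(fρ)) ∂P/∂y,  v_g = (1/(fρ)) ∂P/∂x
u_g = −(−1.3×10⁻³)/(1.01×10⁻⁴ × 1.10) = 11.7 m/s;  v_g = (−3.0×10⁻³)/(1.01×10⁻⁴ × 1.10) = −26.9 m/s
|V_g| = √(u_g² + v_g²) = 29.3 m/s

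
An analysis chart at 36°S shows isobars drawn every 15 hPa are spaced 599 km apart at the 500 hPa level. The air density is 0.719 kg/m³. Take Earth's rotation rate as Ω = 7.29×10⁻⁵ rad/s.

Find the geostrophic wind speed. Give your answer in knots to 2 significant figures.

Coriolis parameter at 36°S:
f = 2Ω sin φ = 2 × 7.29×10⁻⁵ × sin 36° = 8.57×10⁻⁵ s⁻¹
Pressure gradient: |∂P/∂n| = 1500 Pa / 599000 m = 2.50×10⁻³ Pa/m
Geostrophic balance (pressure-gradient force = Coriolis force):
V_g = (1/(fρ)) |∂P/∂n| = 2.50×10⁻³ / (8.57×10⁻⁵ × 0.719) = 40.6 m/s
Converting: 40.6 m/s × 1.944 = 79 knots

79 knots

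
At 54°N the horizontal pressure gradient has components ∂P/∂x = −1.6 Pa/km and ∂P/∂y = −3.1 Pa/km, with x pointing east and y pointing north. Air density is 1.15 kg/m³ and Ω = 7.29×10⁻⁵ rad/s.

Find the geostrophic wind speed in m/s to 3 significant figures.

25.7 m/s

Coriolis parameter at 54°N:
f = 2Ω sin φ = 2 × 7.29×10⁻⁵ × sin 54° = 1.18×10⁻⁴ s⁻¹
Component geostrophic relations (x east, y north):
u_g = −(1/(fρ)) ∂P/∂y,  v_g = (1/(fρ)) ∂P/∂x
u_g = −(−3.1×10⁻³)/(1.18×10⁻⁴ × 1.15) = 22.9 m/s;  v_g = (−1.6×10⁻³)/(1.18×10⁻⁴ × 1.15) = −11.8 m/s
|V_g| = √(u_g² + v_g²) = 25.7 m/s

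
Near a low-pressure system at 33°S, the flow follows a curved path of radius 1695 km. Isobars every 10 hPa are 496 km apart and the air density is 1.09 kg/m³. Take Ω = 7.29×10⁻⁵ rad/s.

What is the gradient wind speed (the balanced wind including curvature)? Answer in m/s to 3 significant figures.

Coriolis parameter at 33°S:
f = 2Ω sin φ = 2 × 7.29×10⁻⁵ × sin 33° = 7.94×10⁻⁵ s⁻¹
Pressure gradient: |∂P/∂n| = 1000 Pa / 496000 m = 2.02×10⁻³ Pa/m
Geostrophic speed: V_g = |∂P/∂n|/(fρ) = 2.02×10⁻³/(7.94×10⁻⁵ × 1.09) = 23.3 m/s
Around a low, centrifugal force acts outward with Coriolis, so pressure-gradient force balances both:
(1/ρ)|∂P/∂n| = fV + V²/R  →  V² + fR·V − fR·V_g = 0
With fR = 7.94×10⁻⁵ × 1695×10³ m = 135 m/s:
V = [−fR + √((fR)² + 4 fR V_g)]/2 = [−135 + √(135² + 4×135×23.3)]/2 = 20.2 m/s
Subgeostrophic (V < V_g = 23.3 m/s), as expected around a low.

20.2 m/s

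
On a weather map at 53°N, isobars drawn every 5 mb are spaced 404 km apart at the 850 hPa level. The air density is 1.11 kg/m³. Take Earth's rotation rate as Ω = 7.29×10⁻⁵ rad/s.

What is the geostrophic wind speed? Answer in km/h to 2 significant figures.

Coriolis parameter at 53°N:
f = 2Ω sin φ = 2 × 7.29×10⁻⁵ × sin 53° = 1.16×10⁻⁴ s⁻¹
Pressure gradient: |∂P/∂n| = 500 Pa / 404000 m = 1.24×10⁻³ Pa/m
Geostrophic balance (pressure-gradient force = Coriolis force):
V_g = (1/(fρ)) |∂P/∂n| = 1.24×10⁻³ / (1.16×10⁻⁴ × 1.11) = 9.58 m/s
Converting: 9.58 m/s × 3.6 = 34 km/h

34 km/h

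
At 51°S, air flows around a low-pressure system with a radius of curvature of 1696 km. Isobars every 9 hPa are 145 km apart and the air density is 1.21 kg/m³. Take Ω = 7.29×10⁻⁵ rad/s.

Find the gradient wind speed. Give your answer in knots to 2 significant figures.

74 knots

Coriolis parameter at 51°S:
f = 2Ω sin φ = 2 × 7.29×10⁻⁵ × sin 51° = 1.13×10⁻⁴ s⁻¹
Pressure gradient: |∂P/∂n| = 900 Pa / 145000 m = 6.21×10⁻³ Pa/m
Geostrophic speed: V_g = |∂P/∂n|/(fρ) = 6.21×10⁻³/(1.13×10⁻⁴ × 1.21) = 45.3 m/s
Around a low, centrifugal force acts outward with Coriolis, so pressure-gradient force balances both:
(1/ρ)|∂P/∂n| = fV + V²/R  →  V² + fR·V − fR·V_g = 0
With fR = 1.13×10⁻⁴ × 1696×10³ m = 192 m/s:
V = [−fR + √((fR)² + 4 fR V_g)]/2 = [−192 + √(192² + 4×192×45.3)]/2 = 37.8 m/s
Subgeostrophic (V < V_g = 45.3 m/s), as expected around a low.
Converting: 37.8 m/s × 1.944 = 74 knots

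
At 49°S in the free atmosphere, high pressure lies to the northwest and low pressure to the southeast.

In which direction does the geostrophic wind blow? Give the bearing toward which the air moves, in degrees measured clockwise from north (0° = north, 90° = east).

The pressure-gradient force points toward the southeast (bearing 135°).
Geostrophic balance: in the Southern Hemisphere the Coriolis force deflects motion to the left, so the geostrophic wind blows 90° to the left of the pressure-gradient force (low pressure on the right).
Rotating 135° by 90° counterclockwise gives 045° — the wind blows toward the northeast.

045°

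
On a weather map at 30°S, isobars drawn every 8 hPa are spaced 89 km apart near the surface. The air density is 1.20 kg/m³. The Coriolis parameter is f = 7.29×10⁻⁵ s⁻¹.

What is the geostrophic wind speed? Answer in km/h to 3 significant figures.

370 km/h

Pressure gradient: |∂P/∂n| = 800 Pa / 89000 m = 8.99×10⁻³ Pa/m
Geostrophic balance (pressure-gradient force = Coriolis force):
V_g = (1/(fρ)) |∂P/∂n| = 8.99×10⁻³ / (7.29×10⁻⁵ × 1.20) = 103 m/s
Converting: 103 m/s × 3.6 = 370 km/h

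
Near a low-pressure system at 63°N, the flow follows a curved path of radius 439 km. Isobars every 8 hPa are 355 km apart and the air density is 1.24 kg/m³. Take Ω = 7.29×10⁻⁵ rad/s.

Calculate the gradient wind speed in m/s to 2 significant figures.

12 m/s

Coriolis parameter at 63°N:
f = 2Ω sin φ = 2 × 7.29×10⁻⁵ × sin 63° = 1.30×10⁻⁴ s⁻¹
Pressure gradient: |∂P/∂n| = 800 Pa / 355000 m = 2.25×10⁻³ Pa/m
Geostrophic speed: V_g = |∂P/∂n|/(fρ) = 2.25×10⁻³/(1.30×10⁻⁴ × 1.24) = 14.0 m/s
Around a low, centrifugal force acts outward with Coriolis, so pressure-gradient force balances both:
(1/ρ)|∂P/∂n| = fV + V²/R  →  V² + fR·V − fR·V_g = 0
With fR = 1.30×10⁻⁴ × 439×10³ m = 57.0 m/s:
V = [−fR + √((fR)² + 4 fR V_g)]/2 = [−57.0 + √(57.0² + 4×57.0×14)]/2 = 11.6 m/s
Subgeostrophic (V < V_g = 14 m/s), as expected around a low.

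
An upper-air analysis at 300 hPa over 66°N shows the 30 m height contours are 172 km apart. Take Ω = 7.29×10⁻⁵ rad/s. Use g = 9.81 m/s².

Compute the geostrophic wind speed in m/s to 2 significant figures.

Coriolis parameter at 66°N:
f = 2Ω sin φ = 2 × 7.29×10⁻⁵ × sin 66° = 1.33×10⁻⁴ s⁻¹
Height gradient: |∂Z/∂n| = 30 m / 172000 m = 1.74×10⁻⁴
On a pressure surface, geostrophic balance gives V_g = (g/f)|∂Z/∂n|:
V_g = 9.81 × 1.74×10⁻⁴ / 1.33×10⁻⁴ = 12.8 m/s

13 m/s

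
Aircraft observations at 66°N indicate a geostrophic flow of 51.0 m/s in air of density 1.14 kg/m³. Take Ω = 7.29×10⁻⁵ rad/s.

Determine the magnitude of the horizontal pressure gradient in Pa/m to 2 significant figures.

7.7×10⁻³ Pa/m

Coriolis parameter at 66°N:
f = 2Ω sin φ = 2 × 7.29×10⁻⁵ × sin 66° = 1.33×10⁻⁴ s⁻¹
Geostrophic balance rearranged: |∂P/∂n| = f ρ V_g
|∂P/∂n| = 1.33×10⁻⁴ × 1.14 × 51.0 = 7.74×10⁻³ Pa/m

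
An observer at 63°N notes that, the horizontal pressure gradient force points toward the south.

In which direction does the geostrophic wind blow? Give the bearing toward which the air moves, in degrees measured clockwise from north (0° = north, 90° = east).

The pressure-gradient force points toward the south (bearing 180°).
Geostrophic balance: in the Northern Hemisphere the Coriolis force deflects motion to the right, so the geostrophic wind blows 90° to the right of the pressure-gradient force (low pressure on the left).
Rotating 180° by 90° clockwise gives 270° — the wind blows toward the west.

270°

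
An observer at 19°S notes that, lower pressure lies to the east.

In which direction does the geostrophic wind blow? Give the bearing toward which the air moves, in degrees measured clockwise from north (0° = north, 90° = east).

The pressure-gradient force points toward the east (bearing 090°).
Geostrophic balance: in the Southern Hemisphere the Coriolis force deflects motion to the left, so the geostrophic wind blows 90° to the left of the pressure-gradient force (low pressure on the right).
Rotating 090° by 90° counterclockwise gives 000° — the wind blows toward the north.

000°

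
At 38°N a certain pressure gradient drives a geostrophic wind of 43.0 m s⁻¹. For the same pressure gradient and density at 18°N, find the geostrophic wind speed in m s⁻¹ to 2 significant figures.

86 m s⁻¹

With the same pressure gradient and density, V_g ∝ 1/f ∝ 1/sin φ.
V₂ = V₁ · sin φ₁ / sin φ₂ = 43.0 × sin 38° / sin 18°
V₂ = 43.0 × 0.6157/0.3090 = 86 m s⁻¹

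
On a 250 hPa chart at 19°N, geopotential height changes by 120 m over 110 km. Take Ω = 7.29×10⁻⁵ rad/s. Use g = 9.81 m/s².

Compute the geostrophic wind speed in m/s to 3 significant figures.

Coriolis parameter at 19°N:
f = 2Ω sin φ = 2 × 7.29×10⁻⁵ × sin 19° = 4.75×10⁻⁵ s⁻¹
Height gradient: |∂Z/∂n| = 120 m / 110000 m = 1.09×10⁻³
On a pressure surface, geostrophic balance gives V_g = (g/f)|∂Z/∂n|:
V_g = 9.81 × 1.09×10⁻³ / 4.75×10⁻⁵ = 225 m/s

225 m/s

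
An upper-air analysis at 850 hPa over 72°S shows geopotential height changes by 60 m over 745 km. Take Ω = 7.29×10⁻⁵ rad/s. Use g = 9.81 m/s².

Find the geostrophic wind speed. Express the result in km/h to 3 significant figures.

Coriolis parameter at 72°S:
f = 2Ω sin φ = 2 × 7.29×10⁻⁵ × sin 72° = 1.39×10⁻⁴ s⁻¹
Height gradient: |∂Z/∂n| = 60 m / 745000 m = 8.05×10⁻⁵
On a pressure surface, geostrophic balance gives V_g = (g/f)|∂Z/∂n|:
V_g = 9.81 × 8.05×10⁻⁵ / 1.39×10⁻⁴ = 5.70 m/s
Converting: 5.70 m/s × 3.6 = 20.5 km/h

20.5 km/h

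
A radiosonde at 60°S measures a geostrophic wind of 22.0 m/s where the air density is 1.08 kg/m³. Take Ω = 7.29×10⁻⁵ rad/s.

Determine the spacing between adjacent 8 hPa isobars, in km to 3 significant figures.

Coriolis parameter at 60°S:
f = 2Ω sin φ = 2 × 7.29×10⁻⁵ × sin 60° = 1.26×10⁻⁴ s⁻¹
Geostrophic balance rearranged: |∂P/∂n| = f ρ V_g
|∂P/∂n| = 1.26×10⁻⁴ × 1.08 × 22.0 = 3.00×10⁻³ Pa/m
Isobar spacing: Δn = ΔP/|∂P/∂n| = 800 Pa / 3.00×10⁻³ Pa/m = 266658 m ≈ 267 km

267 km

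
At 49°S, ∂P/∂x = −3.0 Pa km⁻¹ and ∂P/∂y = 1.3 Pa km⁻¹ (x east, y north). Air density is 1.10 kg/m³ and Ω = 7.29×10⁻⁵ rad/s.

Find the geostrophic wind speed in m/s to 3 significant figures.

27.0 m/s

Coriolis parameter at 49°S:
f = 2Ω sin φ = 2 × 7.29×10⁻⁵ × sin 49° = 1.10×10⁻⁴ s⁻¹
In the Southern Hemisphere f is negative: f = −1.10×10⁻⁴ s⁻¹.
Component geostrophic relations (x east, y north):
u_g = −(1/(fρ)) ∂P/∂y,  v_g = (1/(fρ)) ∂P/∂x
u_g = −(1.3×10⁻³)/(−1.10×10⁻⁴ × 1.10) = 10.7 m/s;  v_g = (−3.0×10⁻³)/(−1.10×10⁻⁴ × 1.10) = 24.8 m/s
|V_g| = √(u_g² + v_g²) = 27.0 m/s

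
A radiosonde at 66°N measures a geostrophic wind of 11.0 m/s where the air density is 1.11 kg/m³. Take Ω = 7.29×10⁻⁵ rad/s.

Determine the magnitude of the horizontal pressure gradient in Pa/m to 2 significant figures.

1.6×10⁻³ Pa/m

Coriolis parameter at 66°N:
f = 2Ω sin φ = 2 × 7.29×10⁻⁵ × sin 66° = 1.33×10⁻⁴ s⁻¹
Geostrophic balance rearranged: |∂P/∂n| = f ρ V_g
|∂P/∂n| = 1.33×10⁻⁴ × 1.11 × 11.0 = 1.63×10⁻³ Pa/m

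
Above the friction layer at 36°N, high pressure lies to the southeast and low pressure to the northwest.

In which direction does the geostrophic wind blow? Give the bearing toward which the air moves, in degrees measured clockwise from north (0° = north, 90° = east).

045°

The pressure-gradient force points toward the northwest (bearing 315°).
Geostrophic balance: in the Northern Hemisphere the Coriolis force deflects motion to the right, so the geostrophic wind blows 90° to the right of the pressure-gradient force (low pressure on the left).
Rotating 315° by 90° clockwise gives 045° — the wind blows toward the northeast.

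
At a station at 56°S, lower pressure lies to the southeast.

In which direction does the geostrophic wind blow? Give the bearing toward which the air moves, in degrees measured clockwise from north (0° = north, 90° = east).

045°

The pressure-gradient force points toward the southeast (bearing 135°).
Geostrophic balance: in the Southern Hemisphere the Coriolis force deflects motion to the left, so the geostrophic wind blows 90° to the left of the pressure-gradient force (low pressure on the right).
Rotating 135° by 90° counterclockwise gives 045° — the wind blows toward the northeast.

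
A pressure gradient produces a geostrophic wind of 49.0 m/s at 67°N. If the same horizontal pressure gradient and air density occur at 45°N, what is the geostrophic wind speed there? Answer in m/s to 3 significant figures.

63.8 m/s

With the same pressure gradient and density, V_g ∝ 1/f ∝ 1/sin φ.
V₂ = V₁ · sin φ₁ / sin φ₂ = 49.0 × sin 67° / sin 45°
V₂ = 49.0 × 0.9205/0.7071 = 63.8 m/s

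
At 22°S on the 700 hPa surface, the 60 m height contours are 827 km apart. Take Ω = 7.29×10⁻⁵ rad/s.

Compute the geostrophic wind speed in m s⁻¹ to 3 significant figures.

Coriolis parameter at 22°S:
f = 2Ω sin φ = 2 × 7.29×10⁻⁵ × sin 22° = 5.46×10⁻⁵ s⁻¹
Height gradient: |∂Z/∂n| = 60 m / 827000 m = 7.26×10⁻⁵
On a pressure surface, geostrophic balance gives V_g = (g/f)|∂Z/∂n|:
V_g = 9.81 × 7.26×10⁻⁵ / 5.46×10⁻⁵ = 13.0 m/s

13.0 m s⁻¹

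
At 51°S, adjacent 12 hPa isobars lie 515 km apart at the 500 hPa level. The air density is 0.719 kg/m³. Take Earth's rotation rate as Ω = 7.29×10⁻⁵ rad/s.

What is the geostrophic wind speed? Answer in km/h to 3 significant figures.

Coriolis parameter at 51°S:
f = 2Ω sin φ = 2 × 7.29×10⁻⁵ × sin 51° = 1.13×10⁻⁴ s⁻¹
Pressure gradient: |∂P/∂n| = 1200 Pa / 515000 m = 2.33×10⁻³ Pa/m
Geostrophic balance (pressure-gradient force = Coriolis force):
V_g = (1/(fρ)) |∂P/∂n| = 2.33×10⁻³ / (1.13×10⁻⁴ × 0.719) = 28.6 m/s
Converting: 28.6 m/s × 3.6 = 103 km/h

103 km/h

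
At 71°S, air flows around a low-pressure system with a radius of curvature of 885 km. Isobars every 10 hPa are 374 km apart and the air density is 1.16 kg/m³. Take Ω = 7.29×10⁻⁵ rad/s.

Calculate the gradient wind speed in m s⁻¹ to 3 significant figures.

Coriolis parameter at 71°S:
f = 2Ω sin φ = 2 × 7.29×10⁻⁵ × sin 71° = 1.38×10⁻⁴ s⁻¹
Pressure gradient: |∂P/∂n| = 1000 Pa / 374000 m = 2.67×10⁻³ Pa/m
Geostrophic speed: V_g = |∂P/∂n|/(fρ) = 2.67×10⁻³/(1.38×10⁻⁴ × 1.16) = 16.7 m/s
Around a low, centrifugal force acts outward with Coriolis, so pressure-gradient force balances both:
(1/ρ)|∂P/∂n| = fV + V²/R  →  V² + fR·V − fR·V_g = 0
With fR = 1.38×10⁻⁴ × 885×10³ m = 122 m/s:
V = [−fR + √((fR)² + 4 fR V_g)]/2 = [−122 + √(122² + 4×122×16.7)]/2 = 14.9 m/s
Subgeostrophic (V < V_g = 16.7 m/s), as expected around a low.

14.9 m s⁻¹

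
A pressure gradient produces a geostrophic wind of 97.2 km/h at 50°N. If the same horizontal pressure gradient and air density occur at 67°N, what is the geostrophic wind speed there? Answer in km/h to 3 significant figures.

80.9 km/h

With the same pressure gradient and density, V_g ∝ 1/f ∝ 1/sin φ.
V₂ = V₁ · sin φ₁ / sin φ₂ = 97.2 × sin 50° / sin 67°
V₂ = 97.2 × 0.7660/0.9205 = 80.9 km/h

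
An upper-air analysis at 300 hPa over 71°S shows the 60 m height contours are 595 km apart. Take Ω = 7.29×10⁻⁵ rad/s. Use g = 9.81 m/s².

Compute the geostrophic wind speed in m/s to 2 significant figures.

Coriolis parameter at 71°S:
f = 2Ω sin φ = 2 × 7.29×10⁻⁵ × sin 71° = 1.38×10⁻⁴ s⁻¹
Height gradient: |∂Z/∂n| = 60 m / 595000 m = 1.01×10⁻⁴
On a pressure surface, geostrophic balance gives V_g = (g/f)|∂Z/∂n|:
V_g = 9.81 × 1.01×10⁻⁴ / 1.38×10⁻⁴ = 7.18 m/s

7.2 m/s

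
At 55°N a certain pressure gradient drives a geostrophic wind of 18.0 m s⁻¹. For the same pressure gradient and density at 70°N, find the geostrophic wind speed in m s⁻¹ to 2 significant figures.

With the same pressure gradient and density, V_g ∝ 1/f ∝ 1/sin φ.
V₂ = V₁ · sin φ₁ / sin φ₂ = 18.0 × sin 55° / sin 70°
V₂ = 18.0 × 0.8192/0.9397 = 16 m s⁻¹

16 m s⁻¹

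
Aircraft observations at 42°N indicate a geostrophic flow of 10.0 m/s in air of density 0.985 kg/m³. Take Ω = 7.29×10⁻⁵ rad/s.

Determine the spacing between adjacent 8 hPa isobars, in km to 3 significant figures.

Coriolis parameter at 42°N:
f = 2Ω sin φ = 2 × 7.29×10⁻⁵ × sin 42° = 9.76×10⁻⁵ s⁻¹
Geostrophic balance rearranged: |∂P/∂n| = f ρ V_g
|∂P/∂n| = 9.76×10⁻⁵ × 0.985 × 10.0 = 9.61×10⁻⁴ Pa/m
Isobar spacing: Δn = ΔP/|∂P/∂n| = 800 Pa / 9.61×10⁻⁴ Pa/m = 832502 m ≈ 833 km

833 km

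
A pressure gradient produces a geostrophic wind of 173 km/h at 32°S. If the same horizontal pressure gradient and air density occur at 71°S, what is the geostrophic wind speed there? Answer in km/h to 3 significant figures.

97.0 km/h

With the same pressure gradient and density, V_g ∝ 1/f ∝ 1/sin φ.
V₂ = V₁ · sin φ₁ / sin φ₂ = 173 × sin 32° / sin 71°
V₂ = 173 × 0.5299/0.9455 = 97.0 km/h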